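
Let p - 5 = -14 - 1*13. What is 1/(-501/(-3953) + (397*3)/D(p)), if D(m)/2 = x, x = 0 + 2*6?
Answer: 31624/1573349 ≈ 0.020100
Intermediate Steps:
p = -22 (p = 5 + (-14 - 1*13) = 5 + (-14 - 13) = 5 - 27 = -22)
x = 12 (x = 0 + 12 = 12)
D(m) = 24 (D(m) = 2*12 = 24)
1/(-501/(-3953) + (397*3)/D(p)) = 1/(-501/(-3953) + (397*3)/24) = 1/(-501*(-1/3953) + 1191*(1/24)) = 1/(501/3953 + 397/8) = 1/(1573349/31624) = 31624/1573349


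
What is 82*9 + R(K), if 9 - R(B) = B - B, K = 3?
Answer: 747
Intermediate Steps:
R(B) = 9 (R(B) = 9 - (B - B) = 9 - 1*0 = 9 + 0 = 9)
82*9 + R(K) = 82*9 + 9 = 738 + 9 = 747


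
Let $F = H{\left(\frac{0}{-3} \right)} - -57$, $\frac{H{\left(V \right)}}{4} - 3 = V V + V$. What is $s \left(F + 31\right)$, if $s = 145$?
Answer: $14500$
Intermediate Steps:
$H{\left(V \right)} = 12 + 4 V + 4 V^{2}$ ($H{\left(V \right)} = 12 + 4 \left(V V + V\right) = 12 + 4 \left(V^{2} + V\right) = 12 + 4 \left(V + V^{2}\right) = 12 + \left(4 V + 4 V^{2}\right) = 12 + 4 V + 4 V^{2}$)
$F = 69$ ($F = \left(12 + 4 \frac{0}{-3} + 4 \left(\frac{0}{-3}\right)^{2}\right) - -57 = \left(12 + 4 \cdot 0 \left(- \frac{1}{3}\right) + 4 \left(0 \left(- \frac{1}{3}\right)\right)^{2}\right) + 57 = \left(12 + 4 \cdot 0 + 4 \cdot 0^{2}\right) + 57 = \left(12 + 0 + 4 \cdot 0\right) + 57 = \left(12 + 0 + 0\right) + 57 = 12 + 57 = 69$)
$s \left(F + 31\right) = 145 \left(69 + 31\right) = 145 \cdot 100 = 14500$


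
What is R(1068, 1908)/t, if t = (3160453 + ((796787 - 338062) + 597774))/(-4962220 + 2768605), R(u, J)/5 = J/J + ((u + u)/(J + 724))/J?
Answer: -765326681325/294123968096 ≈ -2.6021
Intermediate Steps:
R(u, J) = 5 + 10*u/(J*(724 + J)) (R(u, J) = 5*(J/J + ((u + u)/(J + 724))/J) = 5*(1 + ((2*u)/(724 + J))/J) = 5*(1 + (2*u/(724 + J))/J) = 5*(1 + 2*u/(J*(724 + J))) = 5 + 10*u/(J*(724 + J)))
t = -4216952/2193615 (t = (3160453 + (458725 + 597774))/(-2193615) = (3160453 + 1056499)*(-1/2193615) = 4216952*(-1/2193615) = -4216952/2193615 ≈ -1.9224)
R(1068, 1908)/t = (5*(1908**2 + 2*1068 + 724*1908)/(1908*(724 + 1908)))/(-4216952/2193615) = (5*(1/1908)*(3640464 + 2136 + 1381392)/2632)*(-2193615/4216952) = (5*(1/1908)*(1/2632)*5023992)*(-2193615/4216952) = (1046665/209244)*(-2193615/4216952) = -765326681325/294123968096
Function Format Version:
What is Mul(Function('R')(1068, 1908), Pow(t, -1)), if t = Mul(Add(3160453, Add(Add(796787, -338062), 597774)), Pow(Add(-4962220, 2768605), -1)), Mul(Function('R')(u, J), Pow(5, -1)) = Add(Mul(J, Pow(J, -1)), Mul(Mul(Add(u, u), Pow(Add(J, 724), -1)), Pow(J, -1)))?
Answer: Rational(-765326681325, 294123968096) ≈ -2.6021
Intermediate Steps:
Function('R')(u, J) = Add(5, Mul(10, u, Pow(J, -1), Pow(Add(724, J), -1))) (Function('R')(u, J) = Mul(5, Add(Mul(J, Pow(J, -1)), Mul(Mul(Add(u, u), Pow(Add(J, 724), -1)), Pow(J, -1)))) = Mul(5, Add(1, Mul(Mul(Mul(2, u), Pow(Add(724, J), -1)), Pow(J, -1)))) = Mul(5, Add(1, Mul(Mul(2, u, Pow(Add(724, J), -1)), Pow(J, -1)))) = Mul(5, Add(1, Mul(2, u, Pow(J, -1), Pow(Add(724, J), -1)))) = Add(5, Mul(10, u, Pow(J, -1), Pow(Add(724, J), -1))))
t = Rational(-4216952, 2193615) (t = Mul(Add(3160453, Add(458725, 597774)), Pow(-2193615, -1)) = Mul(Add(3160453, 1056499), Rational(-1, 2193615)) = Mul(4216952, Rational(-1, 2193615)) = Rational(-4216952, 2193615) ≈ -1.9224)
Mul(Function('R')(1068, 1908), Pow(t, -1)) = Mul(Mul(5, Pow(1908, -1), Pow(Add(724, 1908), -1), Add(Pow(1908, 2), Mul(2, 1068), Mul(724, 1908))), Pow(Rational(-4216952, 2193615), -1)) = Mul(Mul(5, Rational(1, 1908), Pow(2632, -1), Add(3640464, 2136, 1381392)), Rational(-2193615, 4216952)) = Mul(Mul(5, Rational(1, 1908), Rational(1, 2632), 5023992), Rational(-2193615, 4216952)) = Mul(Rational(1046665, 209244), Rational(-2193615, 4216952)) = Rational(-765326681325, 294123968096)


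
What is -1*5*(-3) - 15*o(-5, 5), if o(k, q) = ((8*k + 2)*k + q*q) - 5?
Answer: -3135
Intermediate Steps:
o(k, q) = -5 + q² + k*(2 + 8*k) (o(k, q) = ((2 + 8*k)*k + q²) - 5 = (k*(2 + 8*k) + q²) - 5 = (q² + k*(2 + 8*k)) - 5 = -5 + q² + k*(2 + 8*k))
-1*5*(-3) - 15*o(-5, 5) = -1*5*(-3) - 15*(-5 + 5² + 2*(-5) + 8*(-5)²) = -5*(-3) - 15*(-5 + 25 - 10 + 8*25) = 15 - 15*(-5 + 25 - 10 + 200) = 15 - 15*210 = 15 - 3150 = -3135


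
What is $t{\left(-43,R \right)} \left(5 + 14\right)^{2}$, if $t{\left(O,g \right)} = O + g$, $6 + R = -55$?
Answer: $-37544$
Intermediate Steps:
$R = -61$ ($R = -6 - 55 = -61$)
$t{\left(-43,R \right)} \left(5 + 14\right)^{2} = \left(-43 - 61\right) \left(5 + 14\right)^{2} = - 104 \cdot 19^{2} = \left(-104\right) 361 = -37544$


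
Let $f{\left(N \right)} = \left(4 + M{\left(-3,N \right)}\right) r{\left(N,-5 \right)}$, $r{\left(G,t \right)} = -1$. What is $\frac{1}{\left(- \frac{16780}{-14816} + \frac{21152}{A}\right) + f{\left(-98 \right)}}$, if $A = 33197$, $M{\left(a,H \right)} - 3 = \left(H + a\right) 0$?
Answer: $- \frac{122961688}{643123393} \approx -0.19119$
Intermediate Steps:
$M{\left(a,H \right)} = 3$ ($M{\left(a,H \right)} = 3 + \left(H + a\right) 0 = 3 + 0 = 3$)
$f{\left(N \right)} = -7$ ($f{\left(N \right)} = \left(4 + 3\right) \left(-1\right) = 7 \left(-1\right) = -7$)
$\frac{1}{\left(- \frac{16780}{-14816} + \frac{21152}{A}\right) + f{\left(-98 \right)}} = \frac{1}{\left(- \frac{16780}{-14816} + \frac{21152}{33197}\right) - 7} = \frac{1}{\left(\left(-16780\right) \left(- \frac{1}{14816}\right) + 21152 \cdot \frac{1}{33197}\right) - 7} = \frac{1}{\left(\frac{4195}{3704} + \frac{21152}{33197}\right) - 7} = \frac{1}{\frac{217608423}{122961688} - 7} = \frac{1}{- \frac{643123393}{122961688}} = - \frac{122961688}{643123393}$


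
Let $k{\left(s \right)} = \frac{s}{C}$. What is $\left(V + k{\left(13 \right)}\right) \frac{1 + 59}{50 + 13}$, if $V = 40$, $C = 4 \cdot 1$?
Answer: $\frac{865}{21} \approx 41.19$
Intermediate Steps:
$C = 4$
$k{\left(s \right)} = \frac{s}{4}$
$\left(V + k{\left(13 \right)}\right) \frac{1 + 59}{50 + 13} = \left(40 + \frac{1}{4} \cdot 13\right) \frac{1 + 59}{50 + 13} = \left(40 + \frac{13}{4}\right) \frac{60}{63} = \frac{173 \cdot 60 \cdot \frac{1}{63}}{4} = \frac{173}{4} \cdot \frac{20}{21} = \frac{865}{21}$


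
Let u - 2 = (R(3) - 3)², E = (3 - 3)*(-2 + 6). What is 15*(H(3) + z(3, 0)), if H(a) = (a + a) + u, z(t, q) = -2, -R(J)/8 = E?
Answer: 225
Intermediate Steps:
E = 0 (E = 0*4 = 0)
R(J) = 0 (R(J) = -8*0 = 0)
u = 11 (u = 2 + (0 - 3)² = 2 + (-3)² = 2 + 9 = 11)
H(a) = 11 + 2*a (H(a) = (a + a) + 11 = 2*a + 11 = 11 + 2*a)
15*(H(3) + z(3, 0)) = 15*((11 + 2*3) - 2) = 15*((11 + 6) - 2) = 15*(17 - 2) = 15*15 = 225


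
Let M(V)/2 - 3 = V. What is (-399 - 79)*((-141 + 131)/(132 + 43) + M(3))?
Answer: -199804/35 ≈ -5708.7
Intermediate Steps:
M(V) = 6 + 2*V
(-399 - 79)*((-141 + 131)/(132 + 43) + M(3)) = (-399 - 79)*((-141 + 131)/(132 + 43) + (6 + 2*3)) = -478*(-10/175 + (6 + 6)) = -478*(-10*1/175 + 12) = -478*(-2/35 + 12) = -478*418/35 = -199804/35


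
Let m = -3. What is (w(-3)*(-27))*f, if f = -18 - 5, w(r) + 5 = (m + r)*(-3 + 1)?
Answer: 4347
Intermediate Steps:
w(r) = 1 - 2*r (w(r) = -5 + (-3 + r)*(-3 + 1) = -5 + (-3 + r)*(-2) = -5 + (6 - 2*r) = 1 - 2*r)
f = -23
(w(-3)*(-27))*f = ((1 - 2*(-3))*(-27))*(-23) = ((1 + 6)*(-27))*(-23) = (7*(-27))*(-23) = -189*(-23) = 4347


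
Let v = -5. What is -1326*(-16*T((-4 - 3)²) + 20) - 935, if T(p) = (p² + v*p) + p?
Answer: 46753825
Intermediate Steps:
T(p) = p² - 4*p (T(p) = (p² - 5*p) + p = p² - 4*p)
-1326*(-16*T((-4 - 3)²) + 20) - 935 = -1326*(-16*(-4 - 3)²*(-4 + (-4 - 3)²) + 20) - 935 = -1326*(-16*(-7)²*(-4 + (-7)²) + 20) - 935 = -1326*(-784*(-4 + 49) + 20) - 935 = -1326*(-784*45 + 20) - 935 = -1326*(-16*2205 + 20) - 935 = -1326*(-35280 + 20) - 935 = -1326*(-35260) - 935 = 46754760 - 935 = 46753825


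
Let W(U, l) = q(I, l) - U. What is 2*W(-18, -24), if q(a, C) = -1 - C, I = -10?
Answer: 82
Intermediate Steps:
W(U, l) = -1 - U - l (W(U, l) = (-1 - l) - U = -1 - U - l)
2*W(-18, -24) = 2*(-1 - 1*(-18) - 1*(-24)) = 2*(-1 + 18 + 24) = 2*41 = 82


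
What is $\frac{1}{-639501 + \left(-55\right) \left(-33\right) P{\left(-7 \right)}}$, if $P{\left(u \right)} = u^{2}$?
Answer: $- \frac{1}{550566} \approx -1.8163 \cdot 10^{-6}$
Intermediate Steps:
$\frac{1}{-639501 + \left(-55\right) \left(-33\right) P{\left(-7 \right)}} = \frac{1}{-639501 + \left(-55\right) \left(-33\right) \left(-7\right)^{2}} = \frac{1}{-639501 + 1815 \cdot 49} = \frac{1}{-639501 + 88935} = \frac{1}{-550566} = - \frac{1}{550566}$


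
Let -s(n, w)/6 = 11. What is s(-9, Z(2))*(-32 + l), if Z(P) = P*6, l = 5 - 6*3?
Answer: 2970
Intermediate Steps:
l = -13 (l = 5 - 18 = -13)
Z(P) = 6*P
s(n, w) = -66 (s(n, w) = -6*11 = -66)
s(-9, Z(2))*(-32 + l) = -66*(-32 - 13) = -66*(-45) = 2970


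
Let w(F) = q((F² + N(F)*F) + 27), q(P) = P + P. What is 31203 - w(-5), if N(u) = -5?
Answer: 31049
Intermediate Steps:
q(P) = 2*P
w(F) = 54 - 10*F + 2*F² (w(F) = 2*((F² - 5*F) + 27) = 2*(27 + F² - 5*F) = 54 - 10*F + 2*F²)
31203 - w(-5) = 31203 - (54 - 10*(-5) + 2*(-5)²) = 31203 - (54 + 50 + 2*25) = 31203 - (54 + 50 + 50) = 31203 - 1*154 = 31203 - 154 = 31049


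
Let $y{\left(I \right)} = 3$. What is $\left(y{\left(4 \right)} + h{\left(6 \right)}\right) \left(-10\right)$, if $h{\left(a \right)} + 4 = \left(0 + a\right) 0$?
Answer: $10$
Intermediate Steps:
$h{\left(a \right)} = -4$ ($h{\left(a \right)} = -4 + \left(0 + a\right) 0 = -4 + a 0 = -4 + 0 = -4$)
$\left(y{\left(4 \right)} + h{\left(6 \right)}\right) \left(-10\right) = \left(3 - 4\right) \left(-10\right) = \left(-1\right) \left(-10\right) = 10$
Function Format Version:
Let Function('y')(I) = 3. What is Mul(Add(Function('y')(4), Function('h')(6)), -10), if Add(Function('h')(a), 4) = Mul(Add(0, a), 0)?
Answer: 10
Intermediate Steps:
Function('h')(a) = -4 (Function('h')(a) = Add(-4, Mul(Add(0, a), 0)) = Add(-4, Mul(a, 0)) = Add(-4, 0) = -4)
Mul(Add(Function('y')(4), Function('h')(6)), -10) = Mul(Add(3, -4), -10) = Mul(-1, -10) = 10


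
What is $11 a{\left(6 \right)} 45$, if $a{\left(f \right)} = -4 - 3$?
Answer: $-3465$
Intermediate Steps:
$a{\left(f \right)} = -7$ ($a{\left(f \right)} = -4 - 3 = -7$)
$11 a{\left(6 \right)} 45 = 11 \left(-7\right) 45 = \left(-77\right) 45 = -3465$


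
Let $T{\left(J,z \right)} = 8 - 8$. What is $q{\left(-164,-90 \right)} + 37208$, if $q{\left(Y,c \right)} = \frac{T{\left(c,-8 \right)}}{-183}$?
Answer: $37208$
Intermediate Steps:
$T{\left(J,z \right)} = 0$ ($T{\left(J,z \right)} = 8 - 8 = 0$)
$q{\left(Y,c \right)} = 0$ ($q{\left(Y,c \right)} = \frac{0}{-183} = 0 \left(- \frac{1}{183}\right) = 0$)
$q{\left(-164,-90 \right)} + 37208 = 0 + 37208 = 37208$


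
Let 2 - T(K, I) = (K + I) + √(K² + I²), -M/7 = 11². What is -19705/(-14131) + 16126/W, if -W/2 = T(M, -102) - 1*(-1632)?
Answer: -177174489919/83995737956 - 8063*√727813/5944076 ≈ -3.2666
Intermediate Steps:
M = -847 (M = -7*11² = -7*121 = -847)
T(K, I) = 2 - I - K - √(I² + K²) (T(K, I) = 2 - ((K + I) + √(K² + I²)) = 2 - ((I + K) + √(I² + K²)) = 2 - (I + K + √(I² + K²)) = 2 + (-I - K - √(I² + K²)) = 2 - I - K - √(I² + K²))
W = -5166 + 2*√727813 (W = -2*((2 - 1*(-102) - 1*(-847) - √((-102)² + (-847)²)) - 1*(-1632)) = -2*((2 + 102 + 847 - √(10404 + 717409)) + 1632) = -2*((2 + 102 + 847 - √727813) + 1632) = -2*((951 - √727813) + 1632) = -2*(2583 - √727813) = -5166 + 2*√727813 ≈ -3459.8)
-19705/(-14131) + 16126/W = -19705/(-14131) + 16126/(-5166 + 2*√727813) = -19705*(-1/14131) + 16126/(-5166 + 2*√727813) = 19705/14131 + 16126/(-5166 + 2*√727813)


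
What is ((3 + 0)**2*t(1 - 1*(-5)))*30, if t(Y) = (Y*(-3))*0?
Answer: 0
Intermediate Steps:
t(Y) = 0 (t(Y) = -3*Y*0 = 0)
((3 + 0)**2*t(1 - 1*(-5)))*30 = ((3 + 0)**2*0)*30 = (3**2*0)*30 = (9*0)*30 = 0*30 = 0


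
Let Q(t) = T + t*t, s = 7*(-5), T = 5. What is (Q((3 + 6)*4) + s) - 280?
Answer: 986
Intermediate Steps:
s = -35
Q(t) = 5 + t**2 (Q(t) = 5 + t*t = 5 + t**2)
(Q((3 + 6)*4) + s) - 280 = ((5 + ((3 + 6)*4)**2) - 35) - 280 = ((5 + (9*4)**2) - 35) - 280 = ((5 + 36**2) - 35) - 280 = ((5 + 1296) - 35) - 280 = (1301 - 35) - 280 = 1266 - 280 = 986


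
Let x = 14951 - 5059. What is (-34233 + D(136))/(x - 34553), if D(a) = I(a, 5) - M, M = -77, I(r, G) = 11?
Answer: 34145/24661 ≈ 1.3846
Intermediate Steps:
x = 9892
D(a) = 88 (D(a) = 11 - 1*(-77) = 11 + 77 = 88)
(-34233 + D(136))/(x - 34553) = (-34233 + 88)/(9892 - 34553) = -34145/(-24661) = -34145*(-1/24661) = 34145/24661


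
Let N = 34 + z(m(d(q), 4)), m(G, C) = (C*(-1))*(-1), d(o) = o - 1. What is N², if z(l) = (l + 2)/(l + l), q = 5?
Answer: 19321/16 ≈ 1207.6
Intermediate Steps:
d(o) = -1 + o
m(G, C) = C (m(G, C) = -C*(-1) = C)
z(l) = (2 + l)/(2*l) (z(l) = (2 + l)/((2*l)) = (2 + l)*(1/(2*l)) = (2 + l)/(2*l))
N = 139/4 (N = 34 + (½)*(2 + 4)/4 = 34 + (½)*(¼)*6 = 34 + ¾ = 139/4 ≈ 34.750)
N² = (139/4)² = 19321/16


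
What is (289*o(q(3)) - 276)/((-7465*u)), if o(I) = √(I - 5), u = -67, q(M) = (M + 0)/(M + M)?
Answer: -276/500155 + 867*I*√2/1000310 ≈ -0.00055183 + 0.0012257*I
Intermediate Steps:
q(M) = ½ (q(M) = M/((2*M)) = M*(1/(2*M)) = ½)
o(I) = √(-5 + I)
(289*o(q(3)) - 276)/((-7465*u)) = (289*√(-5 + ½) - 276)/((-7465*(-67))) = (289*√(-9/2) - 276)/500155 = (289*(3*I*√2/2) - 276)*(1/500155) = (867*I*√2/2 - 276)*(1/500155) = (-276 + 867*I*√2/2)*(1/500155) = -276/500155 + 867*I*√2/1000310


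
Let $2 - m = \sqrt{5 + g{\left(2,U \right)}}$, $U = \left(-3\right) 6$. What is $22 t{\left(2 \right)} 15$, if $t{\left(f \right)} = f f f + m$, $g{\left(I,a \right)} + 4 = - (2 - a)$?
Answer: $3300 - 330 i \sqrt{19} \approx 3300.0 - 1438.4 i$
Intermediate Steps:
$U = -18$
$g{\left(I,a \right)} = -6 + a$ ($g{\left(I,a \right)} = -4 - \left(2 - a\right) = -4 + \left(-2 + a\right) = -6 + a$)
$m = 2 - i \sqrt{19}$ ($m = 2 - \sqrt{5 - 24} = 2 - \sqrt{-19} = 2 - i \sqrt{19} \approx 2.0 - 4.3589 i$)
$t{\left(f \right)} = 2 + f^{3} - i \sqrt{19}$ ($t{\left(f \right)} = f f f + \left(2 - i \sqrt{19}\right) = f^{2} f + \left(2 - i \sqrt{19}\right) = f^{3} + \left(2 - i \sqrt{19}\right) = 2 + f^{3} - i \sqrt{19}$)
$22 t{\left(2 \right)} 15 = 22 \left(2 + 2^{3} - i \sqrt{19}\right) 15 = 22 \left(2 + 8 - i \sqrt{19}\right) 15 = 22 \left(10 - i \sqrt{19}\right) 15 = \left(220 - 22 i \sqrt{19}\right) 15 = 3300 - 330 i \sqrt{19}$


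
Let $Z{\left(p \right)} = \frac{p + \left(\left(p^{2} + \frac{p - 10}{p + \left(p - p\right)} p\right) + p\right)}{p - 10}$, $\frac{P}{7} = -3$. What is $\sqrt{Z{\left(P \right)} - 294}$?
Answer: $\frac{i \sqrt{293942}}{31} \approx 17.489 i$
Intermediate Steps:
$P = -21$ ($P = 7 \left(-3\right) = -21$)
$Z{\left(p \right)} = \frac{-10 + p^{2} + 3 p}{-10 + p}$ ($Z{\left(p \right)} = \frac{p + \left(\left(p^{2} + \frac{-10 + p}{p + 0} p\right) + p\right)}{-10 + p} = \frac{p + \left(\left(p^{2} + \frac{-10 + p}{p} p\right) + p\right)}{-10 + p} = \frac{p + \left(\left(p^{2} + \left(-10 + p\right)\right) + p\right)}{-10 + p} = \frac{p + \left(\left(-10 + p + p^{2}\right) + p\right)}{-10 + p} = \frac{p + \left(-10 + p^{2} + 2 p\right)}{-10 + p} = \frac{-10 + p^{2} + 3 p}{-10 + p}$)
$\sqrt{Z{\left(P \right)} - 294} = \sqrt{\frac{-10 + \left(-21\right)^{2} + 3 \left(-21\right)}{-10 - 21} - 294} = \sqrt{\frac{-10 + 441 - 63}{-31} - 294} = \sqrt{\left(- \frac{1}{31}\right) 368 - 294} = \sqrt{- \frac{368}{31} - 294} = \sqrt{- \frac{9482}{31}} = \frac{i \sqrt{293942}}{31}$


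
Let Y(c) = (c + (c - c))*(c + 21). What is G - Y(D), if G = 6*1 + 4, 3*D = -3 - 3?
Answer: 48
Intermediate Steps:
D = -2 (D = (-3 - 3)/3 = (1/3)*(-6) = -2)
G = 10 (G = 6 + 4 = 10)
Y(c) = c*(21 + c) (Y(c) = (c + 0)*(21 + c) = c*(21 + c))
G - Y(D) = 10 - (-2)*(21 - 2) = 10 - (-2)*19 = 10 - 1*(-38) = 10 + 38 = 48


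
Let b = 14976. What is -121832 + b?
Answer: -106856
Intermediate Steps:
-121832 + b = -121832 + 14976 = -106856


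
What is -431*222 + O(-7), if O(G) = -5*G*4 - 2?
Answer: -95544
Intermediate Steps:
O(G) = -2 - 20*G (O(G) = -20*G - 2 = -2 - 20*G)
-431*222 + O(-7) = -431*222 + (-2 - 20*(-7)) = -95682 + (-2 + 140) = -95682 + 138 = -95544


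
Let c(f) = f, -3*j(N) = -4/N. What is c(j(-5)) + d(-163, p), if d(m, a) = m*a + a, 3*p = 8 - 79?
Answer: 57506/15 ≈ 3833.7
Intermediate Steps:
p = -71/3 (p = (8 - 79)/3 = (⅓)*(-71) = -71/3 ≈ -23.667)
j(N) = 4/(3*N) (j(N) = -(-4)/(3*N) = 4/(3*N))
d(m, a) = a + a*m (d(m, a) = a*m + a = a + a*m)
c(j(-5)) + d(-163, p) = (4/3)/(-5) - 71*(1 - 163)/3 = (4/3)*(-⅕) - 71/3*(-162) = -4/15 + 3834 = 57506/15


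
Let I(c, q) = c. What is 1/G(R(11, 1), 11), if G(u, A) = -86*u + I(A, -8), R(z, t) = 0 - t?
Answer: 1/97 ≈ 0.010309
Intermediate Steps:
R(z, t) = -t
G(u, A) = A - 86*u (G(u, A) = -86*u + A = A - 86*u)
1/G(R(11, 1), 11) = 1/(11 - (-86)) = 1/(11 - 86*(-1)) = 1/(11 + 86) = 1/97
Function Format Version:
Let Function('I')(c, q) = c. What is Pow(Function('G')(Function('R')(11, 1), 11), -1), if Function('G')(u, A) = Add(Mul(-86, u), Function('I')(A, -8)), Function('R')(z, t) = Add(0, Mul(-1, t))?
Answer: Rational(1, 97) ≈ 0.010309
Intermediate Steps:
Function('R')(z, t) = Mul(-1, t)
Function('G')(u, A) = Add(A, Mul(-86, u)) (Function('G')(u, A) = Add(Mul(-86, u), A) = Add(A, Mul(-86, u)))
Pow(Function('G')(Function('R')(11, 1), 11), -1) = Pow(Add(11, Mul(-86, Mul(-1, 1))), -1) = Pow(Add(11, Mul(-86, -1)), -1) = Pow(Add(11, 86), -1) = Pow(97, -1) = Rational(1, 97)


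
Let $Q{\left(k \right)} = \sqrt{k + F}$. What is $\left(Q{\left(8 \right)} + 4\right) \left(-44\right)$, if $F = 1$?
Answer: $-308$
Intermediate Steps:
$Q{\left(k \right)} = \sqrt{1 + k}$ ($Q{\left(k \right)} = \sqrt{k + 1} = \sqrt{1 + k}$)
$\left(Q{\left(8 \right)} + 4\right) \left(-44\right) = \left(\sqrt{1 + 8} + 4\right) \left(-44\right) = \left(\sqrt{9} + 4\right) \left(-44\right) = \left(3 + 4\right) \left(-44\right) = 7 \left(-44\right) = -308$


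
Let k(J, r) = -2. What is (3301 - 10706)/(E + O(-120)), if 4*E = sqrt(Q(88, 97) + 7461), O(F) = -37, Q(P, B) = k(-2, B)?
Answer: 876752/2889 + 5924*sqrt(7459)/2889 ≈ 480.58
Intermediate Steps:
Q(P, B) = -2
E = sqrt(7459)/4 (E = sqrt(-2 + 7461)/4 = sqrt(7459)/4 ≈ 21.591)
(3301 - 10706)/(E + O(-120)) = (3301 - 10706)/(sqrt(7459)/4 - 37) = -7405/(-37 + sqrt(7459)/4)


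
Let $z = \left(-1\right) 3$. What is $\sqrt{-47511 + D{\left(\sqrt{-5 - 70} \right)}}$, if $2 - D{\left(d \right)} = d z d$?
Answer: $i \sqrt{47734} \approx 218.48 i$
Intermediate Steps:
$z = -3$
$D{\left(d \right)} = 2 + 3 d^{2}$ ($D{\left(d \right)} = 2 - d \left(-3\right) d = 2 - - 3 d d = 2 - - 3 d^{2} = 2 + 3 d^{2}$)
$\sqrt{-47511 + D{\left(\sqrt{-5 - 70} \right)}} = \sqrt{-47511 + \left(2 + 3 \left(\sqrt{-5 - 70}\right)^{2}\right)} = \sqrt{-47511 + \left(2 + 3 \left(\sqrt{-75}\right)^{2}\right)} = \sqrt{-47511 + \left(2 + 3 \left(5 i \sqrt{3}\right)^{2}\right)} = \sqrt{-47511 + \left(2 + 3 \left(-75\right)\right)} = \sqrt{-47511 + \left(2 - 225\right)} = \sqrt{-47511 - 223} = \sqrt{-47734} = i \sqrt{47734}$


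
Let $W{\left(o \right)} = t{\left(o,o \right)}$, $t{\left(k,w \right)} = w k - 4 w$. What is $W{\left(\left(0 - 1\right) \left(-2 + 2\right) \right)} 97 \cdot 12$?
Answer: $0$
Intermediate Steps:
$t{\left(k,w \right)} = - 4 w + k w$ ($t{\left(k,w \right)} = k w - 4 w = - 4 w + k w$)
$W{\left(o \right)} = o \left(-4 + o\right)$
$W{\left(\left(0 - 1\right) \left(-2 + 2\right) \right)} 97 \cdot 12 = \left(0 - 1\right) \left(-2 + 2\right) \left(-4 + \left(0 - 1\right) \left(-2 + 2\right)\right) 97 \cdot 12 = \left(-1\right) 0 \left(-4 - 0\right) 97 \cdot 12 = 0 \left(-4 + 0\right) 97 \cdot 12 = 0 \left(-4\right) 97 \cdot 12 = 0 \cdot 97 \cdot 12 = 0 \cdot 12 = 0$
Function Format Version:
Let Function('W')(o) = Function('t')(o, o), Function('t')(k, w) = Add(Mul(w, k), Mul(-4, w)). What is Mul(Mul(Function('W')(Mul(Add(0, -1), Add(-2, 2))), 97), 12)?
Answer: 0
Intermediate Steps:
Function('t')(k, w) = Add(Mul(-4, w), Mul(k, w)) (Function('t')(k, w) = Add(Mul(k, w), Mul(-4, w)) = Add(Mul(-4, w), Mul(k, w)))
Function('W')(o) = Mul(o, Add(-4, o))
Mul(Mul(Function('W')(Mul(Add(0, -1), Add(-2, 2))), 97), 12) = Mul(Mul(Mul(Mul(Add(0, -1), Add(-2, 2)), Add(-4, Mul(Add(0, -1), Add(-2, 2)))), 97), 12) = Mul(Mul(Mul(Mul(-1, 0), Add(-4, Mul(-1, 0))), 97), 12) = Mul(Mul(Mul(0, Add(-4, 0)), 97), 12) = Mul(Mul(Mul(0, -4), 97), 12) = Mul(Mul(0, 97), 12) = Mul(0, 12) = 0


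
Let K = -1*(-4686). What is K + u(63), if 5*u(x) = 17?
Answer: 23447/5 ≈ 4689.4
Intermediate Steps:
u(x) = 17/5 (u(x) = (⅕)*17 = 17/5)
K = 4686
K + u(63) = 4686 + 17/5 = 23447/5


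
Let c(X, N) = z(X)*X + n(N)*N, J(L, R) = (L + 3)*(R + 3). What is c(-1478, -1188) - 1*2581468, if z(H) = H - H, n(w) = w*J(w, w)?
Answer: 1981841946932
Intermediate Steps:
J(L, R) = (3 + L)*(3 + R)
n(w) = w*(9 + w² + 6*w) (n(w) = w*(9 + 3*w + 3*w + w*w) = w*(9 + 3*w + 3*w + w²) = w*(9 + w² + 6*w))
z(H) = 0
c(X, N) = N²*(9 + N² + 6*N) (c(X, N) = 0*X + (N*(9 + N² + 6*N))*N = 0 + N²*(9 + N² + 6*N) = N²*(9 + N² + 6*N))
c(-1478, -1188) - 1*2581468 = (-1188)²*(9 + (-1188)² + 6*(-1188)) - 1*2581468 = 1411344*(9 + 1411344 - 7128) - 2581468 = 1411344*1404225 - 2581468 = 1981844528400 - 2581468 = 1981841946932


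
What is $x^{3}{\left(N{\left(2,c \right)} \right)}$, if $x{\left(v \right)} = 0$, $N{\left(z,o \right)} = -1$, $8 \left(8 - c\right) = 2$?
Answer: $0$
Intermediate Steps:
$c = \frac{31}{4}$ ($c = 8 - \frac{1}{4} = \frac{31}{4} \approx 7.75$)
$x^{3}{\left(N{\left(2,c \right)} \right)} = 0^{3} = 0$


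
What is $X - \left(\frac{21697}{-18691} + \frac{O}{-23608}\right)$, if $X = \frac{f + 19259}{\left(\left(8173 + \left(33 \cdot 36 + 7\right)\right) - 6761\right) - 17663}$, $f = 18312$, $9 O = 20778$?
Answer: $- \frac{3081284864425}{2491337744688} \approx -1.2368$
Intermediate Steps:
$O = \frac{6926}{3}$ ($O = \frac{1}{9} \cdot 20778 = \frac{6926}{3} \approx 2308.7$)
$X = - \frac{37571}{15056}$ ($X = \frac{18312 + 19259}{\left(\left(8173 + \left(33 \cdot 36 + 7\right)\right) - 6761\right) - 17663} = \frac{37571}{\left(\left(8173 + \left(1188 + 7\right)\right) - 6761\right) - 17663} = \frac{37571}{\left(\left(8173 + 1195\right) - 6761\right) - 17663} = \frac{37571}{\left(9368 - 6761\right) - 17663} = \frac{37571}{2607 - 17663} = \frac{37571}{-15056} = 37571 \left(- \frac{1}{15056}\right) = - \frac{37571}{15056} \approx -2.4954$)
$X - \left(\frac{21697}{-18691} + \frac{O}{-23608}\right) = - \frac{37571}{15056} - \left(\frac{21697}{-18691} + \frac{6926}{3 \left(-23608\right)}\right) = - \frac{37571}{15056} - \left(21697 \left(- \frac{1}{18691}\right) + \frac{6926}{3} \left(- \frac{1}{23608}\right)\right) = - \frac{37571}{15056} - \left(- \frac{21697}{18691} - \frac{3463}{35412}\right) = - \frac{37571}{15056} - - \frac{833061097}{661885692} = - \frac{37571}{15056} + \frac{833061097}{661885692} = - \frac{3081284864425}{2491337744688}$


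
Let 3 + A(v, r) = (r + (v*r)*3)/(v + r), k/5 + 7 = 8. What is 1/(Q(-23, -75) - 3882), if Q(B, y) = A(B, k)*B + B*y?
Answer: -9/22702 ≈ -0.00039644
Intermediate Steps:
k = 5 (k = -35 + 5*8 = -35 + 40 = 5)
A(v, r) = -3 + (r + 3*r*v)/(r + v) (A(v, r) = -3 + (r + (v*r)*3)/(v + r) = -3 + (r + (r*v)*3)/(r + v) = -3 + (r + 3*r*v)/(r + v))
Q(B, y) = B*y + B*(-10 + 12*B)/(5 + B) (Q(B, y) = ((-3*B - 2*5 + 3*5*B)/(5 + B))*B + B*y = ((-3*B - 10 + 15*B)/(5 + B))*B + B*y = ((-10 + 12*B)/(5 + B))*B + B*y = B*(-10 + 12*B)/(5 + B) + B*y = B*y + B*(-10 + 12*B)/(5 + B))
1/(Q(-23, -75) - 3882) = 1/(-23*(-10 + 12*(-23) - 75*(5 - 23))/(5 - 23) - 3882) = 1/(-23*(-10 - 276 - 75*(-18))/(-18) - 3882) = 1/(-23*(-1/18)*(-10 - 276 + 1350) - 3882) = 1/(-23*(-1/18)*1064 - 3882) = 1/(12236/9 - 3882) = 1/(-22702/9) = -9/22702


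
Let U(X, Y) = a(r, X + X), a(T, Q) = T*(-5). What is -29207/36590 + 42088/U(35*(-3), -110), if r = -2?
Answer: 30794157/7318 ≈ 4208.0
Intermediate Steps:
a(T, Q) = -5*T
U(X, Y) = 10 (U(X, Y) = -5*(-2) = 10)
-29207/36590 + 42088/U(35*(-3), -110) = -29207/36590 + 42088/10 = -29207*1/36590 + 42088*(⅒) = -29207/36590 + 21044/5 = 30794157/7318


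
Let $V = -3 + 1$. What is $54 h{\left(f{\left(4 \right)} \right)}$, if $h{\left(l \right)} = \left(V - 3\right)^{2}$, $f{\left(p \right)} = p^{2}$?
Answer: $1350$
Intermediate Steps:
$V = -2$
$h{\left(l \right)} = 25$ ($h{\left(l \right)} = \left(-2 - 3\right)^{2} = \left(-5\right)^{2} = 25$)
$54 h{\left(f{\left(4 \right)} \right)} = 54 \cdot 25 = 1350$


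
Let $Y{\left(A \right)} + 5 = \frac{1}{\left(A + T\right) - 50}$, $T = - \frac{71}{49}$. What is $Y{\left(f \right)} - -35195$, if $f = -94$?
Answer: $\frac{250799081}{7127} \approx 35190.0$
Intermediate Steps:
$T = - \frac{71}{49}$ ($T = \left(-71\right) \frac{1}{49} = - \frac{71}{49} \approx -1.449$)
$Y{\left(A \right)} = -5 + \frac{1}{- \frac{2521}{49} + A}$ ($Y{\left(A \right)} = -5 + \frac{1}{\left(A - \frac{71}{49}\right) - 50} = -5 + \frac{1}{\left(- \frac{71}{49} + A\right) - 50} = -5 + \frac{1}{- \frac{2521}{49} + A}$)
$Y{\left(f \right)} - -35195 = \frac{12654 - -23030}{-2521 + 49 \left(-94\right)} - -35195 = \frac{12654 + 23030}{-2521 - 4606} + 35195 = \frac{1}{-7127} \cdot 35684 + 35195 = \left(- \frac{1}{7127}\right) 35684 + 35195 = - \frac{35684}{7127} + 35195 = \frac{250799081}{7127}$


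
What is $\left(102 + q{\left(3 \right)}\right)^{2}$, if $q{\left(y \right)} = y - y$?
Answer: $10404$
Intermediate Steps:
$q{\left(y \right)} = 0$
$\left(102 + q{\left(3 \right)}\right)^{2} = \left(102 + 0\right)^{2} = 102^{2} = 10404$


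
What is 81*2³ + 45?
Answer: 693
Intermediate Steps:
81*2³ + 45 = 81*8 + 45 = 648 + 45 = 693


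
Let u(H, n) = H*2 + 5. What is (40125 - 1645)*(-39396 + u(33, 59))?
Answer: -1513226000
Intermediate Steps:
u(H, n) = 5 + 2*H (u(H, n) = 2*H + 5 = 5 + 2*H)
(40125 - 1645)*(-39396 + u(33, 59)) = (40125 - 1645)*(-39396 + (5 + 2*33)) = 38480*(-39396 + (5 + 66)) = 38480*(-39396 + 71) = 38480*(-39325) = -1513226000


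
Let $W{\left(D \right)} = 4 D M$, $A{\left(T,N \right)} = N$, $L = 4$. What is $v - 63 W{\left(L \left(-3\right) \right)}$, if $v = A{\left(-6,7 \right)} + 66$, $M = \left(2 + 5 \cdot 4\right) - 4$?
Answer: $54505$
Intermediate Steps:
$M = 18$ ($M = \left(2 + 20\right) - 4 = 22 - 4 = 18$)
$v = 73$ ($v = 7 + 66 = 73$)
$W{\left(D \right)} = 72 D$ ($W{\left(D \right)} = 4 D 18 = 72 D$)
$v - 63 W{\left(L \left(-3\right) \right)} = 73 - 63 \cdot 72 \cdot 4 \left(-3\right) = 73 - 63 \cdot 72 \left(-12\right) = 73 - -54432 = 73 + 54432 = 54505$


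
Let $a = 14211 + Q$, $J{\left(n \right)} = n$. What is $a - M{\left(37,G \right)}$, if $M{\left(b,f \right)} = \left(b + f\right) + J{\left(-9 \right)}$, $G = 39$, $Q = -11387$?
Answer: $2757$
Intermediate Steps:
$M{\left(b,f \right)} = -9 + b + f$ ($M{\left(b,f \right)} = \left(b + f\right) - 9 = -9 + b + f$)
$a = 2824$ ($a = 14211 - 11387 = 2824$)
$a - M{\left(37,G \right)} = 2824 - \left(-9 + 37 + 39\right) = 2824 - 67 = 2757$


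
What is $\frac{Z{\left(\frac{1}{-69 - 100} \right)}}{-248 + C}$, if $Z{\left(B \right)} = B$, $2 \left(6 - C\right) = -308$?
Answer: $\frac{1}{14872} \approx 6.724 \cdot 10^{-5}$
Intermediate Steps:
$C = 160$ ($C = 6 - -154 = 6 + 154 = 160$)
$\frac{Z{\left(\frac{1}{-69 - 100} \right)}}{-248 + C} = \frac{1}{\left(-69 - 100\right) \left(-248 + 160\right)} = \frac{1}{\left(-169\right) \left(-88\right)} = \left(- \frac{1}{169}\right) \left(- \frac{1}{88}\right) = \frac{1}{14872}$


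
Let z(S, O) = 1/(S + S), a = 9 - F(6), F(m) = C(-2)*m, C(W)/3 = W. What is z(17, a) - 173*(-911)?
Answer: 5358503/34 ≈ 1.5760e+5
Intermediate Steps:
C(W) = 3*W
F(m) = -6*m (F(m) = (3*(-2))*m = -6*m)
a = 45 (a = 9 - (-6)*6 = 9 - 1*(-36) = 9 + 36 = 45)
z(S, O) = 1/(2*S)
z(17, a) - 173*(-911) = (1/2)/17 - 173*(-911) = (1/2)*(1/17) + 157603 = 1/34 + 157603 = 5358503/34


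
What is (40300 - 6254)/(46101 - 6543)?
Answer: 17023/19779 ≈ 0.86066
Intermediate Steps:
(40300 - 6254)/(46101 - 6543) = 34046/39558 = 34046*(1/39558) = 17023/19779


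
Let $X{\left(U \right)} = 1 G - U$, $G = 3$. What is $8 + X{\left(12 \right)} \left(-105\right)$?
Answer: $953$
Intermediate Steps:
$X{\left(U \right)} = 3 - U$ ($X{\left(U \right)} = 1 \cdot 3 - U = 3 - U$)
$8 + X{\left(12 \right)} \left(-105\right) = 8 + \left(3 - 12\right) \left(-105\right) = 8 - -945 = 8 + 945 = 953$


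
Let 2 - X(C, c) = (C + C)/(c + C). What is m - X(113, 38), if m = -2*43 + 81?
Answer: -831/151 ≈ -5.5033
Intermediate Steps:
X(C, c) = 2 - 2*C/(C + c) (X(C, c) = 2 - (C + C)/(c + C) = 2 - 2*C/(C + c))
m = -5 (m = -86 + 81 = -5)
m - X(113, 38) = -5 - 2*38/(113 + 38) = -5 - 2*38/151 = -5 - 1*76/151 = -5 - 76/151 = -831/151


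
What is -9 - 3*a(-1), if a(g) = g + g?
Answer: -3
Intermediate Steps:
a(g) = 2*g
-9 - 3*a(-1) = -9 - 6*(-1) = -9 - 3*(-2) = -9 + 6 = -3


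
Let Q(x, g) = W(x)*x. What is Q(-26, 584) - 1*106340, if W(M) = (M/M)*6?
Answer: -106496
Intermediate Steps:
W(M) = 6 (W(M) = 1*6 = 6)
Q(x, g) = 6*x
Q(-26, 584) - 1*106340 = 6*(-26) - 1*106340 = -156 - 106340 = -106496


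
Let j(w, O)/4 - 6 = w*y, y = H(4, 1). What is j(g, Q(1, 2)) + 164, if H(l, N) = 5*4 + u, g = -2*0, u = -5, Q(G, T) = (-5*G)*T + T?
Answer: 188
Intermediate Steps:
Q(G, T) = T - 5*G*T (Q(G, T) = -5*G*T + T = T - 5*G*T)
g = 0
H(l, N) = 15 (H(l, N) = 5*4 - 5 = 20 - 5 = 15)
y = 15
j(w, O) = 24 + 60*w (j(w, O) = 24 + 4*(w*15) = 24 + 4*(15*w) = 24 + 60*w)
j(g, Q(1, 2)) + 164 = (24 + 60*0) + 164 = (24 + 0) + 164 = 24 + 164 = 188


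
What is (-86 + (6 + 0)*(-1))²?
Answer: 8464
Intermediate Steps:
(-86 + (6 + 0)*(-1))² = (-86 + 6*(-1))² = (-86 - 6)² = (-92)² = 8464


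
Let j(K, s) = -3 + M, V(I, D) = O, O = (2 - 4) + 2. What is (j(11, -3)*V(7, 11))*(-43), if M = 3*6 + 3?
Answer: 0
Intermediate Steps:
O = 0 (O = -2 + 2 = 0)
M = 21 (M = 18 + 3 = 21)
V(I, D) = 0
j(K, s) = 18 (j(K, s) = -3 + 21 = 18)
(j(11, -3)*V(7, 11))*(-43) = (18*0)*(-43) = 0*(-43) = 0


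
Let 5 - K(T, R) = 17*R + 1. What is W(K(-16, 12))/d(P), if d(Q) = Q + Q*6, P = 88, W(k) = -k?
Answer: 25/77 ≈ 0.32468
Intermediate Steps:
K(T, R) = 4 - 17*R (K(T, R) = 5 - (17*R + 1) = 5 - (1 + 17*R) = 5 + (-1 - 17*R) = 4 - 17*R)
d(Q) = 7*Q (d(Q) = Q + 6*Q = 7*Q)
W(K(-16, 12))/d(P) = (-(4 - 17*12))/((7*88)) = -(4 - 204)/616 = -1*(-200)*(1/616) = 200*(1/616) = 25/77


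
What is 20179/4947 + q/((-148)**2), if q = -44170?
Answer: 6573289/3187032 ≈ 2.0625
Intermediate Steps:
20179/4947 + q/((-148)**2) = 20179/4947 - 44170/((-148)**2) = 20179*(1/4947) - 44170/21904 = 1187/291 - 44170*1/21904 = 1187/291 - 22085/10952 = 6573289/3187032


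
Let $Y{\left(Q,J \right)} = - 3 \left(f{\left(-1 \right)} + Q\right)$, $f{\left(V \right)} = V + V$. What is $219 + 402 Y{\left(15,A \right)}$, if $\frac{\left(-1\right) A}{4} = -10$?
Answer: $-15459$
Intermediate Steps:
$f{\left(V \right)} = 2 V$
$A = 40$ ($A = \left(-4\right) \left(-10\right) = 40$)
$Y{\left(Q,J \right)} = 6 - 3 Q$ ($Y{\left(Q,J \right)} = - 3 \left(2 \left(-1\right) + Q\right) = - 3 \left(-2 + Q\right) = 6 - 3 Q$)
$219 + 402 Y{\left(15,A \right)} = 219 + 402 \left(6 - 45\right) = 219 + 402 \left(-39\right) = 219 - 15678 = -15459$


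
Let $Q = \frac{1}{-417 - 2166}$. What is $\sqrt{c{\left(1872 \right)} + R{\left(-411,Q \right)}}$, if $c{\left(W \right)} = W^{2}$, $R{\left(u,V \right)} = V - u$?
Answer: $\frac{2 \sqrt{649544533477}}{861} \approx 1872.1$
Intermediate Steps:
$Q = - \frac{1}{2583}$ ($Q = \frac{1}{-2583} = - \frac{1}{2583} \approx -0.00038715$)
$\sqrt{c{\left(1872 \right)} + R{\left(-411,Q \right)}} = \sqrt{1872^{2} - - \frac{1061612}{2583}} = \sqrt{3504384 + \left(- \frac{1}{2583} + 411\right)} = \sqrt{3504384 + \frac{1061612}{2583}} = \sqrt{\frac{9052885484}{2583}} = \frac{2 \sqrt{649544533477}}{861}$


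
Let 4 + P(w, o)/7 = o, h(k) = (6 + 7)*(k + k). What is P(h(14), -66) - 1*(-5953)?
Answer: 5463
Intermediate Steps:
h(k) = 26*k (h(k) = 13*(2*k) = 26*k)
P(w, o) = -28 + 7*o
P(h(14), -66) - 1*(-5953) = (-28 + 7*(-66)) - 1*(-5953) = (-28 - 462) + 5953 = -490 + 5953 = 5463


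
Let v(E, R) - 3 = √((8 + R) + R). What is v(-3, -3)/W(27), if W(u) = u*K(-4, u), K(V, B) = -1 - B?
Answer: -1/252 - √2/756 ≈ -0.0058389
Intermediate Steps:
v(E, R) = 3 + √(8 + 2*R) (v(E, R) = 3 + √((8 + R) + R) = 3 + √(8 + 2*R))
W(u) = u*(-1 - u)
v(-3, -3)/W(27) = (3 + √(8 + 2*(-3)))/((-1*27*(1 + 27))) = (3 + √(8 - 6))/((-1*27*28)) = (3 + √2)/(-756) = (3 + √2)*(-1/756) = -1/252 - √2/756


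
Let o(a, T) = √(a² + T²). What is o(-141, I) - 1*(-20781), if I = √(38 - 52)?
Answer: 20781 + √19867 ≈ 20922.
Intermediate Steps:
I = I*√14 (I = √(-14) = I*√14 ≈ 3.7417*I)
o(a, T) = √(T² + a²)
o(-141, I) - 1*(-20781) = √((I*√14)² + (-141)²) - 1*(-20781) = √(-14 + 19881) + 20781 = √19867 + 20781 = 20781 + √19867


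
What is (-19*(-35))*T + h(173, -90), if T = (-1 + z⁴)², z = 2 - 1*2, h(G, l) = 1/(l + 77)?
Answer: 8644/13 ≈ 664.92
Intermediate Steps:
h(G, l) = 1/(77 + l)
z = 0 (z = 2 - 2 = 0)
T = 1 (T = (-1 + 0⁴)² = (-1 + 0)² = (-1)² = 1)
(-19*(-35))*T + h(173, -90) = -19*(-35)*1 + 1/(77 - 90) = 665*1 + 1/(-13) = 665 - 1/13 = 8644/13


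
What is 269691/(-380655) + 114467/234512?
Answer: -6557779969/29756055120 ≈ -0.22038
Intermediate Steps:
269691/(-380655) + 114467/234512 = 269691*(-1/380655) + 114467*(1/234512) = -89897/126885 + 114467/234512 = -6557779969/29756055120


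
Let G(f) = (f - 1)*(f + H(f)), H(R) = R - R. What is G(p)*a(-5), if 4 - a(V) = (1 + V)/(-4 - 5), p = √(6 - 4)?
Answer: 64/9 - 32*√2/9 ≈ 2.0828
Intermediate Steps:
p = √2 ≈ 1.4142
a(V) = 37/9 + V/9 (a(V) = 4 - (1 + V)/(-4 - 5) = 4 - (1 + V)/(-9) = 4 - (1 + V)*(-1)/9 = 4 - (-⅑ - V/9) = 4 + (⅑ + V/9) = 37/9 + V/9)
H(R) = 0
G(f) = f*(-1 + f) (G(f) = (f - 1)*(f + 0) = (-1 + f)*f = f*(-1 + f))
G(p)*a(-5) = (√2*(-1 + √2))*(37/9 + (⅑)*(-5)) = (√2*(-1 + √2))*(37/9 - 5/9) = (√2*(-1 + √2))*(32/9) = 32*√2*(-1 + √2)/9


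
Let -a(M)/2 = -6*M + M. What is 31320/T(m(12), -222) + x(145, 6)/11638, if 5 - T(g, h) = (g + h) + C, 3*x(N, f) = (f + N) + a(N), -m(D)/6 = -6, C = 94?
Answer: 1093661777/3386658 ≈ 322.93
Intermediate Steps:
m(D) = 36 (m(D) = -6*(-6) = 36)
a(M) = 10*M (a(M) = -2*(-6*M + M) = -(-10)*M = 10*M)
x(N, f) = f/3 + 11*N/3 (x(N, f) = ((f + N) + 10*N)/3 = ((N + f) + 10*N)/3 = (f + 11*N)/3 = f/3 + 11*N/3)
T(g, h) = -89 - g - h (T(g, h) = 5 - ((g + h) + 94) = 5 - (94 + g + h) = 5 + (-94 - g - h) = -89 - g - h)
31320/T(m(12), -222) + x(145, 6)/11638 = 31320/(-89 - 1*36 - 1*(-222)) + ((⅓)*6 + (11/3)*145)/11638 = 31320/(-89 - 36 + 222) + (2 + 1595/3)*(1/11638) = 31320/97 + (1601/3)*(1/11638) = 31320*(1/97) + 1601/34914 = 31320/97 + 1601/34914 = 1093661777/3386658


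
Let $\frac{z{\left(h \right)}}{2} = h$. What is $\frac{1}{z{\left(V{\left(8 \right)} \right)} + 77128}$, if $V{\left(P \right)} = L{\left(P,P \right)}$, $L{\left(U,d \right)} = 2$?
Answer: $\frac{1}{77132} \approx 1.2965 \cdot 10^{-5}$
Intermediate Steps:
$V{\left(P \right)} = 2$
$z{\left(h \right)} = 2 h$
$\frac{1}{z{\left(V{\left(8 \right)} \right)} + 77128} = \frac{1}{2 \cdot 2 + 77128} = \frac{1}{4 + 77128} = \frac{1}{77132}$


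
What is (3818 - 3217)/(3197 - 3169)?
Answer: 601/28 ≈ 21.464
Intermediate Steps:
(3818 - 3217)/(3197 - 3169) = 601/28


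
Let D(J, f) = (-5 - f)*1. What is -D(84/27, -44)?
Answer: -39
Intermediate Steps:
D(J, f) = -5 - f
-D(84/27, -44) = -(-5 - 1*(-44)) = -(-5 + 44) = -1*39 = -39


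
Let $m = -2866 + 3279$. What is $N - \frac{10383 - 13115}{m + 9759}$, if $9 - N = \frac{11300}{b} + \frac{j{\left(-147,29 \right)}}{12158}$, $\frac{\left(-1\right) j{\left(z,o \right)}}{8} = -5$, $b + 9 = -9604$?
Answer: $\frac{1551566773310}{148606376861} \approx 10.441$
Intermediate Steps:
$b = -9613$ ($b = -9 - 9604 = -9613$)
$m = 413$
$j{\left(z,o \right)} = 40$ ($j{\left(z,o \right)} = \left(-8\right) \left(-5\right) = 40$)
$N = \frac{594437283}{58437427}$ ($N = 9 - \left(\frac{11300}{-9613} + \frac{40}{12158}\right) = 9 - \left(11300 \left(- \frac{1}{9613}\right) + 40 \cdot \frac{1}{12158}\right) = 9 - \left(- \frac{11300}{9613} + \frac{20}{6079}\right) = 9 - - \frac{68500440}{58437427} = 9 + \frac{68500440}{58437427} = \frac{594437283}{58437427} \approx 10.172$)
$N - \frac{10383 - 13115}{m + 9759} = \frac{594437283}{58437427} - \frac{10383 - 13115}{413 + 9759} = \frac{594437283}{58437427} - - \frac{2732}{10172} = \frac{594437283}{58437427} - \left(-2732\right) \frac{1}{10172} = \frac{594437283}{58437427} - - \frac{683}{2543} = \frac{594437283}{58437427} + \frac{683}{2543} = \frac{1551566773310}{148606376861}$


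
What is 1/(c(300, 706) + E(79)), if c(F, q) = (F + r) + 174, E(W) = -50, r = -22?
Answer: 1/402 ≈ 0.0024876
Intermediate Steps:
c(F, q) = 152 + F (c(F, q) = (F - 22) + 174 = (-22 + F) + 174 = 152 + F)
1/(c(300, 706) + E(79)) = 1/((152 + 300) - 50) = 1/(452 - 50) = 1/402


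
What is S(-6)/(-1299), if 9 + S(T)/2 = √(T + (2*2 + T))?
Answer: 6/433 - 4*I*√2/1299 ≈ 0.013857 - 0.0043548*I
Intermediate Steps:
S(T) = -18 + 2*√(4 + 2*T) (S(T) = -18 + 2*√(T + (2*2 + T)) = -18 + 2*√(T + (4 + T)) = -18 + 2*√(4 + 2*T))
S(-6)/(-1299) = (-18 + 2*√(4 + 2*(-6)))/(-1299) = (-18 + 2*√(4 - 12))*(-1/1299) = (-18 + 2*√(-8))*(-1/1299) = (-18 + 2*(2*I*√2))*(-1/1299) = (-18 + 4*I*√2)*(-1/1299) = 6/433 - 4*I*√2/1299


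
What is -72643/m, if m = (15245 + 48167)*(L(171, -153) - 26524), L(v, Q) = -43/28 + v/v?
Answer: 508501/11773817011 ≈ 4.3189e-5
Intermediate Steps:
L(v, Q) = -15/28 (L(v, Q) = -43*1/28 + 1 = -43/28 + 1 = -15/28)
m = -11773817011/7 (m = (15245 + 48167)*(-15/28 - 26524) = 63412*(-742687/28) = -11773817011/7 ≈ -1.6820e+9)
-72643/m = -72643/(-11773817011/7) = -72643*(-7/11773817011) = 508501/11773817011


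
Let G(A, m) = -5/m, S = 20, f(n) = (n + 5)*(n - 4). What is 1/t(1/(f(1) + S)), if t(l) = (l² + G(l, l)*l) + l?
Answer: -4/17 ≈ -0.23529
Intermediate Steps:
f(n) = (-4 + n)*(5 + n) (f(n) = (5 + n)*(-4 + n) = (-4 + n)*(5 + n))
t(l) = -5 + l + l² (t(l) = (l² + (-5/l)*l) + l = (l² - 5) + l = (-5 + l²) + l = -5 + l + l²)
1/t(1/(f(1) + S)) = 1/(-5 + (1 + 1/((-20 + 1 + 1²) + 20))/((-20 + 1 + 1²) + 20)) = 1/(-5 + (1 + 1/((-20 + 1 + 1) + 20))/((-20 + 1 + 1) + 20)) = 1/(-5 + (1 + 1/(-18 + 20))/(-18 + 20)) = 1/(-5 + (1 + 1/2)/2) = 1/(-5 + (1 + ½)/2) = 1/(-5 + (½)*(3/2)) = 1/(-5 + ¾) = 1/(-17/4) = -4/17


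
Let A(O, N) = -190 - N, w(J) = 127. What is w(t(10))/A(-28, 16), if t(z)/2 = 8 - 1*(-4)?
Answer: -127/206 ≈ -0.61650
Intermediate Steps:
t(z) = 24 (t(z) = 2*(8 - 1*(-4)) = 2*(8 + 4) = 2*12 = 24)
w(t(10))/A(-28, 16) = 127/(-190 - 1*16) = 127/(-190 - 16) = 127/(-206) = 127*(-1/206) = -127/206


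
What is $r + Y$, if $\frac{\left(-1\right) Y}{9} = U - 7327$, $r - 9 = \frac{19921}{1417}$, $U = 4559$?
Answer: $\frac{35332978}{1417} \approx 24935.0$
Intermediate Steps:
$r = \frac{32674}{1417}$ ($r = 9 + \frac{19921}{1417} = \frac{32674}{1417} \approx 23.059$)
$Y = 24912$ ($Y = - 9 \left(4559 - 7327\right) = \left(-9\right) \left(-2768\right) = 24912$)
$r + Y = \frac{32674}{1417} + 24912 = \frac{35332978}{1417}$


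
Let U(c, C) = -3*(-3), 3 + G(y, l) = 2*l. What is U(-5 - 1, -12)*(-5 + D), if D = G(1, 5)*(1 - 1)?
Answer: -45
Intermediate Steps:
G(y, l) = -3 + 2*l
U(c, C) = 9
D = 0 (D = (-3 + 2*5)*(1 - 1) = (-3 + 10)*0 = 7*0 = 0)
U(-5 - 1, -12)*(-5 + D) = 9*(-5 + 0) = 9*(-5) = -45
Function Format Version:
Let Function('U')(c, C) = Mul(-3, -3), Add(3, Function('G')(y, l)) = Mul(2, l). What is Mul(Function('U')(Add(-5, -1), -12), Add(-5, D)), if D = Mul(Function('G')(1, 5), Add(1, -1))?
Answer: -45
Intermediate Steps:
Function('G')(y, l) = Add(-3, Mul(2, l))
Function('U')(c, C) = 9
D = 0 (D = Mul(Add(-3, Mul(2, 5)), Add(1, -1)) = Mul(Add(-3, 10), 0) = Mul(7, 0) = 0)
Mul(Function('U')(Add(-5, -1), -12), Add(-5, D)) = Mul(9, Add(-5, 0)) = Mul(9, -5) = -45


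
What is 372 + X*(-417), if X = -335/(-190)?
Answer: -13803/38 ≈ -363.24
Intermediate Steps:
X = 67/38 (X = -335*(-1/190) = 67/38 ≈ 1.7632)
372 + X*(-417) = 372 + (67/38)*(-417) = 372 - 27939/38 = -13803/38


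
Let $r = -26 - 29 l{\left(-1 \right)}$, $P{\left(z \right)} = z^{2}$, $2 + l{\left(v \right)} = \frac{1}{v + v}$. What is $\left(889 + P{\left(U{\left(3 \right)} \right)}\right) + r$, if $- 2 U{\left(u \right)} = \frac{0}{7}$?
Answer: $\frac{1871}{2} \approx 935.5$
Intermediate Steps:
$l{\left(v \right)} = -2 + \frac{1}{2 v}$ ($l{\left(v \right)} = -2 + \frac{1}{v + v} = -2 + \frac{1}{2 v}$)
$U{\left(u \right)} = 0$ ($U{\left(u \right)} = - \frac{0 \cdot \frac{1}{7}}{2} = \left(- \frac{1}{2}\right) 0 = 0$)
$r = \frac{93}{2}$ ($r = -26 - 29 \left(-2 + \frac{1}{2 \left(-1\right)}\right) = -26 - 29 \left(-2 + \frac{1}{2} \left(-1\right)\right) = -26 - 29 \left(-2 - \frac{1}{2}\right) = -26 - - \frac{145}{2} = -26 + \frac{145}{2} = \frac{93}{2} \approx 46.5$)
$\left(889 + P{\left(U{\left(3 \right)} \right)}\right) + r = \left(889 + 0^{2}\right) + \frac{93}{2} = \left(889 + 0\right) + \frac{93}{2} = 889 + \frac{93}{2} = \frac{1871}{2}$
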